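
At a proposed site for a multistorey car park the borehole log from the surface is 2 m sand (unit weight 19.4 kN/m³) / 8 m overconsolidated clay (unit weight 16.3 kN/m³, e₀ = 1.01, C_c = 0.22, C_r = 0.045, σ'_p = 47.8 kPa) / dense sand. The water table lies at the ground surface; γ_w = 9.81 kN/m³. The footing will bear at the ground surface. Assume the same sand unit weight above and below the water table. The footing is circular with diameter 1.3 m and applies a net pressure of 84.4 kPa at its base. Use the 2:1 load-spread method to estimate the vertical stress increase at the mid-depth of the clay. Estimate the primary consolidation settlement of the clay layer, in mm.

Mid-depth of clay below the ground surface: z = 2 + 8/2 = 6 m.
Total vertical stress at mid-clay: σ_v = 19.4×2 + 16.3×4 = 104 kPa.
Pore pressure: u = 9.81×(6 − 0) = 58.86 kPa.
Initial effective stress: σ'_0 = σ_v − u = 104 − 58.86 = 45.14 kPa.
Stress increase at mid-clay by the 2:1 spreading method:
Δσ ≈ qD²/(D+z)² = 84.4×1.3²/(1.3+6)² = 2.6766 kPa
Final effective stress: σ'_f = 45.14 + 2.6766 = 47.817 kPa.
σ'_f = 47.817 > σ'_p = 47.8 kPa, so the stress path crosses the preconsolidation pressure — recompression up to σ'_p, then virgin compression beyond:
S_c = H/(1+e₀)·[C_r·log₁₀(σ'_p/σ'_0) + C_c·log₁₀(σ'_f/σ'_p)]
    = 8/2.01 × [0.045×log₁₀(47.8/45.14) + 0.22×log₁₀(47.817/47.8)]
    = 3.9801 × [0.001119 + 3.3974e-05] = 0.004589 m

S_c ≈ 4.59 mm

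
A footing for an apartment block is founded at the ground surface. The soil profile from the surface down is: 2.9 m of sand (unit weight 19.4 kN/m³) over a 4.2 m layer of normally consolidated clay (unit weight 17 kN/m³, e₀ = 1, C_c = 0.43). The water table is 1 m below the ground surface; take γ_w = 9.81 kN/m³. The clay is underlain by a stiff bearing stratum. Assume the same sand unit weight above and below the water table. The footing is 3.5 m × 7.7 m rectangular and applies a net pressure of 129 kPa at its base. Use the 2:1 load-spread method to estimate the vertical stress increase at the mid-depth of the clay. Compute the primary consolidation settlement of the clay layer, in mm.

S_c ≈ 187 mm

Mid-depth of clay below the ground surface: z = 2.9 + 4.2/2 = 5 m.
Total vertical stress at mid-clay: σ_v = 19.4×2.9 + 17×2.1 = 91.96 kPa.
Pore pressure: u = 9.81×(5 − 1) = 39.24 kPa.
Initial effective stress: σ'_0 = σ_v − u = 91.96 − 39.24 = 52.72 kPa.
Stress increase at mid-clay by the 2:1 spreading method:
Δσ = qBL/((B+z)(L+z)) = 129×3.5×7.7/((3.5+5)(7.7+5)) = 32.205 kPa
Final effective stress: σ'_f = σ'_0 + Δσ = 52.72 + 32.205 = 84.925 kPa.
Normally consolidated clay, so the full stress increment lies on the virgin compression line:
S_c = C_c·H/(1+e₀)·log₁₀(σ'_f/σ'_0) = 0.43×4.2/(1+1)×log₁₀(84.925/52.72)
    = 0.903 × 0.20706 = 0.187 m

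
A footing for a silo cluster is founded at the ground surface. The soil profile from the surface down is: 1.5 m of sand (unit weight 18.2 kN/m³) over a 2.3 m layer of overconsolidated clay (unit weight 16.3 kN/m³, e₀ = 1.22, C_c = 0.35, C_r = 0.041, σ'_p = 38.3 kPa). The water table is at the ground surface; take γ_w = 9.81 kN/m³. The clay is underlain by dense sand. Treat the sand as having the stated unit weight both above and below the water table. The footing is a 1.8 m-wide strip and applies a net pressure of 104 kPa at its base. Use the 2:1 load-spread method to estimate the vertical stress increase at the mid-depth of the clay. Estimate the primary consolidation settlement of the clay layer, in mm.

Mid-depth of clay below the ground surface: z = 1.5 + 2.3/2 = 2.65 m.
Total vertical stress at mid-clay: σ_v = 18.2×1.5 + 16.3×1.15 = 46.045 kPa.
Pore pressure: u = 9.81×(2.65 − 0) = 25.997 kPa.
Initial effective stress: σ'_0 = σ_v − u = 46.045 − 25.997 = 20.048 kPa.
Stress increase at mid-clay by the 2:1 spreading method:
Δσ = qB/(B+z) = 104×1.8/(1.8+2.65) = 42.067 kPa
Final effective stress: σ'_f = 20.048 + 42.067 = 62.115 kPa.
σ'_f = 62.115 > σ'_p = 38.3 kPa, so the stress path crosses the preconsolidation pressure — recompression up to σ'_p, then virgin compression beyond:
S_c = H/(1+e₀)·[C_r·log₁₀(σ'_p/σ'_0) + C_c·log₁₀(σ'_f/σ'_p)]
    = 2.3/2.22 × [0.041×log₁₀(38.3/20.048) + 0.35×log₁₀(62.115/38.3)]
    = 1.036 × [0.011526 + 0.073499] = 0.08809 m

S_c ≈ 88.1 mm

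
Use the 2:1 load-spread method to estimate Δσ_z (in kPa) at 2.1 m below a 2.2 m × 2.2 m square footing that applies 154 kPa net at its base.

Δσ_z ≈ 40.3 kPa

By the 2:1 method the load spreads at 1 horizontal : 2 vertical, so at depth z the loaded area has grown by z in each plan dimension:
Δσ = qBL/((B+z)(L+z)) = 154×2.2×2.2/((2.2+2.1)(2.2+2.1)) = 40.312 kPa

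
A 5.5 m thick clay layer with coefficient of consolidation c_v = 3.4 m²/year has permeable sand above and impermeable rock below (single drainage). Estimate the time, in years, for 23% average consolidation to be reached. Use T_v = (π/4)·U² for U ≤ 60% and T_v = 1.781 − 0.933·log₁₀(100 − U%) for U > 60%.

Drainage path length: H_d = H = 5.5 m (single drainage).
U ≤ 60%: T_v = (π/4)·U² = (π/4)×0.23² = 0.041548.
t = T_v·H_d²/c_v = 0.041548×5.5²/3.4 = 0.3697 years.

t ≈ 0.37 years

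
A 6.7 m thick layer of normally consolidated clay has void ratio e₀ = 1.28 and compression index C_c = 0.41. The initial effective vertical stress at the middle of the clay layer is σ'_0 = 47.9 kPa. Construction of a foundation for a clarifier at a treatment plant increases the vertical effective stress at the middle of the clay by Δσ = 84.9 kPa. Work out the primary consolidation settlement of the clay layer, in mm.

S_c ≈ 534 mm

Final effective stress: σ'_f = σ'_0 + Δσ = 47.9 + 84.9 = 132.8 kPa.
Normally consolidated clay, so the full stress increment lies on the virgin compression line:
S_c = C_c·H/(1+e₀)·log₁₀(σ'_f/σ'_0) = 0.41×6.7/(1+1.28)×log₁₀(132.8/47.9)
    = 1.2048 × 0.44286 = 0.5336 m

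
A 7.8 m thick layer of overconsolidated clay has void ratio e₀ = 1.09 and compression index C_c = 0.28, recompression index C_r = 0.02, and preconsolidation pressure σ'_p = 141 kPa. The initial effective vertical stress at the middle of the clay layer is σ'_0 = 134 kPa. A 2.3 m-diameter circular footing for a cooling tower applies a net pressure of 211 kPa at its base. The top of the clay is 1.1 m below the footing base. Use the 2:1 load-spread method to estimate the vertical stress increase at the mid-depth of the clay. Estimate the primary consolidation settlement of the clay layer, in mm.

Mid-depth of clay below the footing base: z = 1.1 + 7.8/2 = 5 m.
Stress increase at mid-clay by the 2:1 spreading method:
Δσ ≈ qD²/(D+z)² = 211×2.3²/(2.3+5)² = 20.946 kPa
Final effective stress: σ'_f = 134 + 20.946 = 154.95 kPa.
σ'_f = 154.95 > σ'_p = 141 kPa, so the stress path crosses the preconsolidation pressure — recompression up to σ'_p, then virgin compression beyond:
S_c = H/(1+e₀)·[C_r·log₁₀(σ'_p/σ'_0) + C_c·log₁₀(σ'_f/σ'_p)]
    = 7.8/2.09 × [0.02×log₁₀(141/134) + 0.28×log₁₀(154.95/141)]
    = 3.7321 × [0.00044229 + 0.011472] = 0.04447 m

S_c ≈ 44.5 mm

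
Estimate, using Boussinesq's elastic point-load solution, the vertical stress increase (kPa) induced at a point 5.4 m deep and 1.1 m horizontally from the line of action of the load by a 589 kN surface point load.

Boussinesq vertical stress below a point load on an elastic half-space:
Δσ_z = 3P/(2πz²) · [1 + (r/z)²]^(−5/2)
r/z = 1.1/5.4 = 0.2037; [1+(r/z)²]^(−5/2) = 0.90335.
Δσ_z = 3×589/(2π×5.4²) × 0.90335 = 9.6443 × 0.90335 = 8.712 kPa

Δσ_z ≈ 8.71 kPa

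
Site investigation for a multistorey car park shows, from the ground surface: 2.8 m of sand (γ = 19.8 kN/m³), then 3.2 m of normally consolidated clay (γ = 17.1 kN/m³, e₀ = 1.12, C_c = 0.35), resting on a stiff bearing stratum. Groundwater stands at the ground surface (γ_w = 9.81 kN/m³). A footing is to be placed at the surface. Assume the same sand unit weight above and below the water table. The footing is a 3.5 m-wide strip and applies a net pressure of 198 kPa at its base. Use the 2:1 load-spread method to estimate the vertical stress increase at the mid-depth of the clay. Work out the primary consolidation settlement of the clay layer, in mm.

S_c ≈ 268 mm

Mid-depth of clay below the ground surface: z = 2.8 + 3.2/2 = 4.4 m.
Total vertical stress at mid-clay: σ_v = 19.8×2.8 + 17.1×1.6 = 82.8 kPa.
Pore pressure: u = 9.81×(4.4 − 0) = 43.164 kPa.
Initial effective stress: σ'_0 = σ_v − u = 82.8 − 43.164 = 39.636 kPa.
Stress increase at mid-clay by the 2:1 spreading method:
Δσ = qB/(B+z) = 198×3.5/(3.5+4.4) = 87.722 kPa
Final effective stress: σ'_f = σ'_0 + Δσ = 39.636 + 87.722 = 127.36 kPa.
Normally consolidated clay, so the full stress increment lies on the virgin compression line:
S_c = C_c·H/(1+e₀)·log₁₀(σ'_f/σ'_0) = 0.35×3.2/(1+1.12)×log₁₀(127.36/39.636)
    = 0.5283 × 0.50694 = 0.2678 m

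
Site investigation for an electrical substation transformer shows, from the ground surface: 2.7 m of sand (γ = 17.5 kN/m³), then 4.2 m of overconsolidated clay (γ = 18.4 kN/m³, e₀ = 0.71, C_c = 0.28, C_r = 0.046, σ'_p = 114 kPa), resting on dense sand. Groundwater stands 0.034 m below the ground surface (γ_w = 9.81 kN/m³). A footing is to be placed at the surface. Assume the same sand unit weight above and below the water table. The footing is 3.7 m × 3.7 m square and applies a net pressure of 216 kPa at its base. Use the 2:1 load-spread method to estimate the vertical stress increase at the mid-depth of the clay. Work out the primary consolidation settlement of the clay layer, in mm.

S_c ≈ 35.1 mm

Mid-depth of clay below the ground surface: z = 2.7 + 4.2/2 = 4.8 m.
Total vertical stress at mid-clay: σ_v = 17.5×2.7 + 18.4×2.1 = 85.89 kPa.
Pore pressure: u = 9.81×(4.8 − 0.034) = 46.754 kPa.
Initial effective stress: σ'_0 = σ_v − u = 85.89 − 46.754 = 39.136 kPa.
Stress increase at mid-clay by the 2:1 spreading method:
Δσ = qBL/((B+z)(L+z)) = 216×3.7×3.7/((3.7+4.8)(3.7+4.8)) = 40.928 kPa
Final effective stress: σ'_f = 39.136 + 40.928 = 80.064 kPa.
σ'_f = 80.064 ≤ σ'_p = 114 kPa, so the clay remains overconsolidated and only the recompression index applies:
S_c = C_r·H/(1+e₀)·log₁₀(σ'_f/σ'_0) = 0.046×4.2/1.71×log₁₀(80.064/39.136)
    = 0.11298 × 0.31086 = 0.03512 m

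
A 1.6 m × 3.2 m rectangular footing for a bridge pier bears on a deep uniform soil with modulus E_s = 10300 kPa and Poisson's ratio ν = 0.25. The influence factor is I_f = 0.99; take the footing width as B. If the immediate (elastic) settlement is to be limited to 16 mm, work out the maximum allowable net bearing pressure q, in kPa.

S_e = q·B·(1−ν²)/E_s · I_f  ⇒  q = S_e·E_s / (B·(1−ν²)·I_f).
q = 0.016 × 10300 / (1.6 × 0.9375 × 0.99) = 111 kPa

q ≈ 111 kPa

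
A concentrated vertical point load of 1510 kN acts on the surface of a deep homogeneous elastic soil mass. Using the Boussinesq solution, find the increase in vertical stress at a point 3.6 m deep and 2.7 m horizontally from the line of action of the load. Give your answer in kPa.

Δσ_z ≈ 18.2 kPa

Boussinesq vertical stress below a point load on an elastic half-space:
Δσ_z = 3P/(2πz²) · [1 + (r/z)²]^(−5/2)
r/z = 2.7/3.6 = 0.75; [1+(r/z)²]^(−5/2) = 0.32768.
Δσ_z = 3×1510/(2π×3.6²) × 0.32768 = 55.631 × 0.32768 = 18.23 kPa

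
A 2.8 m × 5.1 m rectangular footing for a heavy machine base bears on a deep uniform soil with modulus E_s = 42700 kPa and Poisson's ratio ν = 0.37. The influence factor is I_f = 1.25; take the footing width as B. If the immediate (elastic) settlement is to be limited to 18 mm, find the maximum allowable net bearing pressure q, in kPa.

q ≈ 254 kPa

S_e = q·B·(1−ν²)/E_s · I_f  ⇒  q = S_e·E_s / (B·(1−ν²)·I_f).
q = 0.018 × 42700 / (2.8 × 0.8631 × 1.25) = 254.4 kPa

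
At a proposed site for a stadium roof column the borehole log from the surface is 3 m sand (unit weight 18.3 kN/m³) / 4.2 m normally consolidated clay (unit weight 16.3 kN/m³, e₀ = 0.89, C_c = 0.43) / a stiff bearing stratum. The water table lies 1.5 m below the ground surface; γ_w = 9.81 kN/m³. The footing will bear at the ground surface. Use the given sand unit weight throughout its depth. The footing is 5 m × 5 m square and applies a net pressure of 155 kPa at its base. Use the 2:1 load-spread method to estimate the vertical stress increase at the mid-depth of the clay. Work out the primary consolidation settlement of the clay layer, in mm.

S_c ≈ 222 mm

Mid-depth of clay below the ground surface: z = 3 + 4.2/2 = 5.1 m.
Total vertical stress at mid-clay: σ_v = 18.3×3 + 16.3×2.1 = 89.13 kPa.
Pore pressure: u = 9.81×(5.1 − 1.5) = 35.316 kPa.
Initial effective stress: σ'_0 = σ_v − u = 89.13 − 35.316 = 53.814 kPa.
Stress increase at mid-clay by the 2:1 spreading method:
Δσ = qBL/((B+z)(L+z)) = 155×5×5/((5+5.1)(5+5.1)) = 37.986 kPa
Final effective stress: σ'_f = σ'_0 + Δσ = 53.814 + 37.986 = 91.8 kPa.
Normally consolidated clay, so the full stress increment lies on the virgin compression line:
S_c = C_c·H/(1+e₀)·log₁₀(σ'_f/σ'_0) = 0.43×4.2/(1+0.89)×log₁₀(91.8/53.814)
    = 0.95556 × 0.23195 = 0.2216 m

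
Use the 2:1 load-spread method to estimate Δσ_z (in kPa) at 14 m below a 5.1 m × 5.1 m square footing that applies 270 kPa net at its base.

By the 2:1 method the load spreads at 1 horizontal : 2 vertical, so at depth z the loaded area has grown by z in each plan dimension:
Δσ = qBL/((B+z)(L+z)) = 270×5.1×5.1/((5.1+14)(5.1+14)) = 19.25 kPa

Δσ_z ≈ 19.2 kPa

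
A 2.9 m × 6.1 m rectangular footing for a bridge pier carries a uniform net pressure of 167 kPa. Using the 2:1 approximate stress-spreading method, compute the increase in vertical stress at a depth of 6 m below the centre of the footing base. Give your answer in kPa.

By the 2:1 method the load spreads at 1 horizontal : 2 vertical, so at depth z the loaded area has grown by z in each plan dimension:
Δσ = qBL/((B+z)(L+z)) = 167×2.9×6.1/((2.9+6)(6.1+6)) = 27.433 kPa

Δσ_z ≈ 27.4 kPa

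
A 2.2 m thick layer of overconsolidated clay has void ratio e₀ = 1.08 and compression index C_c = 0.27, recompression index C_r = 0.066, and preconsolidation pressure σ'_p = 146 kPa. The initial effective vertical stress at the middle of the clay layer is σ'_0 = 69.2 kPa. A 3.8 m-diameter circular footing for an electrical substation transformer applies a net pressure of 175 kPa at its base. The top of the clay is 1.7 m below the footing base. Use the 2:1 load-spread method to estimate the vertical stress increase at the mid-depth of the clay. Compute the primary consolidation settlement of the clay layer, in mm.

S_c ≈ 18.5 mm

Mid-depth of clay below the footing base: z = 1.7 + 2.2/2 = 2.8 m.
Stress increase at mid-clay by the 2:1 spreading method:
Δσ ≈ qD²/(D+z)² = 175×3.8²/(3.8+2.8)² = 58.012 kPa
Final effective stress: σ'_f = 69.2 + 58.012 = 127.21 kPa.
σ'_f = 127.21 ≤ σ'_p = 146 kPa, so the clay remains overconsolidated and only the recompression index applies:
S_c = C_r·H/(1+e₀)·log₁₀(σ'_f/σ'_0) = 0.066×2.2/2.08×log₁₀(127.21/69.2)
    = 0.069808 × 0.26442 = 0.01846 m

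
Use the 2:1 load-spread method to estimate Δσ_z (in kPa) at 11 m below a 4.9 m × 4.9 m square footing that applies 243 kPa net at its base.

Δσ_z ≈ 23.1 kPa

By the 2:1 method the load spreads at 1 horizontal : 2 vertical, so at depth z the loaded area has grown by z in each plan dimension:
Δσ = qBL/((B+z)(L+z)) = 243×4.9×4.9/((4.9+11)(4.9+11)) = 23.078 kPa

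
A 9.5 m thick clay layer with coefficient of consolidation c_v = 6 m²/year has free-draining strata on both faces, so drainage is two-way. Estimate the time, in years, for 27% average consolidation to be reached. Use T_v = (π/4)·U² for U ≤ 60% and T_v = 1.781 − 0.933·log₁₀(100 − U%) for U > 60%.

Drainage path length: H_d = H/2 = 4.75 m (double drainage).
U ≤ 60%: T_v = (π/4)·U² = (π/4)×0.27² = 0.057256.
t = T_v·H_d²/c_v = 0.057256×4.75²/6 = 0.2153 years.

t ≈ 0.215 years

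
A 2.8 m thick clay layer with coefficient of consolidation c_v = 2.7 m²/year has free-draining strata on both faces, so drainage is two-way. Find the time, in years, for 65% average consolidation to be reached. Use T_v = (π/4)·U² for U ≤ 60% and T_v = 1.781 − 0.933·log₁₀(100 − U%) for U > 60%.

Drainage path length: H_d = H/2 = 1.4 m (double drainage).
U > 60%: T_v = 1.781 − 0.933·log₁₀(100 − 65) = 0.34038.
t = T_v·H_d²/c_v = 0.34038×1.4²/2.7 = 0.2471 years.

t ≈ 0.247 years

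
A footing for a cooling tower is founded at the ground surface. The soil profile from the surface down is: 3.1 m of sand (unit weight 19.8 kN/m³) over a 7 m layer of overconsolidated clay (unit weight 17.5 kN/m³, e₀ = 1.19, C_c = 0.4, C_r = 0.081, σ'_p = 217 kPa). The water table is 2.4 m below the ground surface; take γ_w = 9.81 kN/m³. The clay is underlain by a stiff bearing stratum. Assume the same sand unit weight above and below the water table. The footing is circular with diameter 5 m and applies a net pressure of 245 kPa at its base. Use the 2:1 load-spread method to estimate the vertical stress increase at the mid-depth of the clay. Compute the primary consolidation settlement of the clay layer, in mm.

S_c ≈ 49.9 mm

Mid-depth of clay below the ground surface: z = 3.1 + 7/2 = 6.6 m.
Total vertical stress at mid-clay: σ_v = 19.8×3.1 + 17.5×3.5 = 122.63 kPa.
Pore pressure: u = 9.81×(6.6 − 2.4) = 41.202 kPa.
Initial effective stress: σ'_0 = σ_v − u = 122.63 − 41.202 = 81.428 kPa.
Stress increase at mid-clay by the 2:1 spreading method:
Δσ ≈ qD²/(D+z)² = 245×5²/(5+6.6)² = 45.519 kPa
Final effective stress: σ'_f = 81.428 + 45.519 = 126.95 kPa.
σ'_f = 126.95 ≤ σ'_p = 217 kPa, so the clay remains overconsolidated and only the recompression index applies:
S_c = C_r·H/(1+e₀)·log₁₀(σ'_f/σ'_0) = 0.081×7/2.19×log₁₀(126.95/81.428)
    = 0.2589 × 0.19286 = 0.04993 m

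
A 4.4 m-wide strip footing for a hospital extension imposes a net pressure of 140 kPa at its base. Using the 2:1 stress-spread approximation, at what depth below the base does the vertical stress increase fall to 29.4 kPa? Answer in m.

2:1 spreading — at depth z the loaded area has grown by z in each plan dimension:
qB/(B+z) = Δσ_z ⇒ z = qB/Δσ_z − B = 140×4.4/29.4 − 4.4 = 16.55 m

z ≈ 16.6 m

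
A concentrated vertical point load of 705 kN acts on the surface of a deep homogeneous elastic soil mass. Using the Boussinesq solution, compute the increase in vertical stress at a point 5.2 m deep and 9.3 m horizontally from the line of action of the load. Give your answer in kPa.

Boussinesq vertical stress below a point load on an elastic half-space:
Δσ_z = 3P/(2πz²) · [1 + (r/z)²]^(−5/2)
r/z = 9.3/5.2 = 1.7885; [1+(r/z)²]^(−5/2) = 0.027685.
Δσ_z = 3×705/(2π×5.2²) × 0.027685 = 12.449 × 0.027685 = 0.3447 kPa

Δσ_z ≈ 0.345 kPa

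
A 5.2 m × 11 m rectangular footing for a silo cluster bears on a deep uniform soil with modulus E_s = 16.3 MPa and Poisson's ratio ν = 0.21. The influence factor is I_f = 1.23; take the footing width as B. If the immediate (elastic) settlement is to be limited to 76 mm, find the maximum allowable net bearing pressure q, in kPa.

q ≈ 203 kPa

E_s = 16.3 MPa = 16300 kPa.
S_e = q·B·(1−ν²)/E_s · I_f  ⇒  q = S_e·E_s / (B·(1−ν²)·I_f).
q = 0.076 × 16300 / (5.2 × 0.9559 × 1.23) = 202.6 kPa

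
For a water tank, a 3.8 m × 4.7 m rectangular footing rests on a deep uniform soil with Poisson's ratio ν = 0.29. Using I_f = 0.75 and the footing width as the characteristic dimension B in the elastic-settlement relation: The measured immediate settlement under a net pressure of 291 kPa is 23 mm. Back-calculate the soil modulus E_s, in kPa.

S_e = q·B·(1−ν²)/E_s · I_f  ⇒  E_s = q·B·(1−ν²)·I_f / S_e.
E_s = 291 × 3.8 × 0.9159 × 0.75 / 0.023 = 33030 kPa

E_s ≈ 33000 kPa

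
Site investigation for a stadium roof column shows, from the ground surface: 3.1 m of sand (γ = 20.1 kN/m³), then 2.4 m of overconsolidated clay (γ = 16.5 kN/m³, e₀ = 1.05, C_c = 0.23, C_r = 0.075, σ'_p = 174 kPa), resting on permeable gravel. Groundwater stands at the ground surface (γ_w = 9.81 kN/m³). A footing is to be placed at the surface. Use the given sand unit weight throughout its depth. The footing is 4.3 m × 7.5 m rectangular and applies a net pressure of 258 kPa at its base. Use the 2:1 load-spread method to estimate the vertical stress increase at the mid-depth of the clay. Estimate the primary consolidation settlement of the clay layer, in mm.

S_c ≈ 42.6 mm

Mid-depth of clay below the ground surface: z = 3.1 + 2.4/2 = 4.3 m.
Total vertical stress at mid-clay: σ_v = 20.1×3.1 + 16.5×1.2 = 82.11 kPa.
Pore pressure: u = 9.81×(4.3 − 0) = 42.183 kPa.
Initial effective stress: σ'_0 = σ_v − u = 82.11 − 42.183 = 39.927 kPa.
Stress increase at mid-clay by the 2:1 spreading method:
Δσ = qBL/((B+z)(L+z)) = 258×4.3×7.5/((4.3+4.3)(7.5+4.3)) = 81.992 kPa
Final effective stress: σ'_f = 39.927 + 81.992 = 121.92 kPa.
σ'_f = 121.92 ≤ σ'_p = 174 kPa, so the clay remains overconsolidated and only the recompression index applies:
S_c = C_r·H/(1+e₀)·log₁₀(σ'_f/σ'_0) = 0.075×2.4/2.05×log₁₀(121.92/39.927)
    = 0.087803 × 0.48481 = 0.04257 m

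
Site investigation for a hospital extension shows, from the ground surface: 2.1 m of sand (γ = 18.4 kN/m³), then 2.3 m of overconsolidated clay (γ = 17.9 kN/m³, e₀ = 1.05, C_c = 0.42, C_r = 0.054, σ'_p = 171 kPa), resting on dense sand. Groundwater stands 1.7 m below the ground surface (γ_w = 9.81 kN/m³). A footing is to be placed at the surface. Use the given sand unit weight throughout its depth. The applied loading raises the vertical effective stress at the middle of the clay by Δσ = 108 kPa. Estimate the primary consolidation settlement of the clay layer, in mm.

S_c ≈ 32.6 mm

Mid-depth of clay below the ground surface: z = 2.1 + 2.3/2 = 3.25 m.
Total vertical stress at mid-clay: σ_v = 18.4×2.1 + 17.9×1.15 = 59.225 kPa.
Pore pressure: u = 9.81×(3.25 − 1.7) = 15.206 kPa.
Initial effective stress: σ'_0 = σ_v − u = 59.225 − 15.206 = 44.019 kPa.
Final effective stress: σ'_f = 44.019 + 108 = 152.02 kPa.
σ'_f = 152.02 ≤ σ'_p = 171 kPa, so the clay remains overconsolidated and only the recompression index applies:
S_c = C_r·H/(1+e₀)·log₁₀(σ'_f/σ'_0) = 0.054×2.3/2.05×log₁₀(152.02/44.019)
    = 0.060588 × 0.53826 = 0.03261 m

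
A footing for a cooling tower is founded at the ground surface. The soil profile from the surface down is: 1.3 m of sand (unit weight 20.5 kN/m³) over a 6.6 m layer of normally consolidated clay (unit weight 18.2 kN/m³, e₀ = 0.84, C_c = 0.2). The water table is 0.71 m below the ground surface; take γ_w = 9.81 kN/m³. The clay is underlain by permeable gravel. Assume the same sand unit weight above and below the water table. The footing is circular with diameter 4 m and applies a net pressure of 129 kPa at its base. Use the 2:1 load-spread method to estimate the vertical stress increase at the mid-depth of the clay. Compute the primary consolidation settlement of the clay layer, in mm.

S_c ≈ 141 mm

Mid-depth of clay below the ground surface: z = 1.3 + 6.6/2 = 4.6 m.
Total vertical stress at mid-clay: σ_v = 20.5×1.3 + 18.2×3.3 = 86.71 kPa.
Pore pressure: u = 9.81×(4.6 − 0.71) = 38.161 kPa.
Initial effective stress: σ'_0 = σ_v − u = 86.71 − 38.161 = 48.549 kPa.
Stress increase at mid-clay by the 2:1 spreading method:
Δσ ≈ qD²/(D+z)² = 129×4²/(4+4.6)² = 27.907 kPa
Final effective stress: σ'_f = σ'_0 + Δσ = 48.549 + 27.907 = 76.456 kPa.
Normally consolidated clay, so the full stress increment lies on the virgin compression line:
S_c = C_c·H/(1+e₀)·log₁₀(σ'_f/σ'_0) = 0.2×6.6/(1+0.84)×log₁₀(76.456/48.549)
    = 0.71739 × 0.19723 = 0.1415 m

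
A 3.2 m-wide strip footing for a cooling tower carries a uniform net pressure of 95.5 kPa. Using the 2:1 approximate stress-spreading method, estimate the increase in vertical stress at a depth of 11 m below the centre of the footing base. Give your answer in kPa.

Δσ_z ≈ 21.5 kPa

By the 2:1 method the load spreads at 1 horizontal : 2 vertical, so at depth z the loaded area has grown by z in each plan dimension:
Δσ = qB/(B+z) = 95.5×3.2/(3.2+11) = 21.521 kPa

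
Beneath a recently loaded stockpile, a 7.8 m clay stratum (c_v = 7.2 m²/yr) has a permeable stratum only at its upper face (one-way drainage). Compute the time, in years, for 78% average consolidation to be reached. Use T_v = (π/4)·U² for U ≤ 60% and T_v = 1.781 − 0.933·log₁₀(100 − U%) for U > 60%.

Drainage path length: H_d = H = 7.8 m (single drainage).
U > 60%: T_v = 1.781 − 0.933·log₁₀(100 − 78) = 0.52852.
t = T_v·H_d²/c_v = 0.52852×7.8²/7.2 = 4.466 years.

t ≈ 4.47 years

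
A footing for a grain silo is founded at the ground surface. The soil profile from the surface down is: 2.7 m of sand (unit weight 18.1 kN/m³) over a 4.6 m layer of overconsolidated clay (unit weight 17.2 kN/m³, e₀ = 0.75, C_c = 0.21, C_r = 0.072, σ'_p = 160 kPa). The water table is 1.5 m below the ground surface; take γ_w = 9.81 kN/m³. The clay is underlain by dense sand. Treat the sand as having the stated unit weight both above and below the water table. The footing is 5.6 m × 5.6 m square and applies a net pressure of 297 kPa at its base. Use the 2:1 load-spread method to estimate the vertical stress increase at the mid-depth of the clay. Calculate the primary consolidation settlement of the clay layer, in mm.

Mid-depth of clay below the ground surface: z = 2.7 + 4.6/2 = 5 m.
Total vertical stress at mid-clay: σ_v = 18.1×2.7 + 17.2×2.3 = 88.43 kPa.
Pore pressure: u = 9.81×(5 − 1.5) = 34.335 kPa.
Initial effective stress: σ'_0 = σ_v − u = 88.43 − 34.335 = 54.095 kPa.
Stress increase at mid-clay by the 2:1 spreading method:
Δσ = qBL/((B+z)(L+z)) = 297×5.6×5.6/((5.6+5)(5.6+5)) = 82.894 kPa
Final effective stress: σ'_f = 54.095 + 82.894 = 136.99 kPa.
σ'_f = 136.99 ≤ σ'_p = 160 kPa, so the clay remains overconsolidated and only the recompression index applies:
S_c = C_r·H/(1+e₀)·log₁₀(σ'_f/σ'_0) = 0.072×4.6/1.75×log₁₀(136.99/54.095)
    = 0.18926 × 0.40353 = 0.07637 m

S_c ≈ 76.4 mm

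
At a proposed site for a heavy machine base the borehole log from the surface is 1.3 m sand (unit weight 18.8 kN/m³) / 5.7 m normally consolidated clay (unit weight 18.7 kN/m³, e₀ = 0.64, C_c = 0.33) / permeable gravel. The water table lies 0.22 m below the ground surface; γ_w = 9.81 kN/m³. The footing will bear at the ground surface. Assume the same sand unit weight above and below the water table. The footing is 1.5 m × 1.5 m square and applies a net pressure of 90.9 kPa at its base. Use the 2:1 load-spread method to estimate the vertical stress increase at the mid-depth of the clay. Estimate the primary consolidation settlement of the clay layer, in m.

Mid-depth of clay below the ground surface: z = 1.3 + 5.7/2 = 4.15 m.
Total vertical stress at mid-clay: σ_v = 18.8×1.3 + 18.7×2.85 = 77.735 kPa.
Pore pressure: u = 9.81×(4.15 − 0.22) = 38.553 kPa.
Initial effective stress: σ'_0 = σ_v − u = 77.735 − 38.553 = 39.182 kPa.
Stress increase at mid-clay by the 2:1 spreading method:
Δσ = qBL/((B+z)(L+z)) = 90.9×1.5×1.5/((1.5+4.15)(1.5+4.15)) = 6.4069 kPa
Final effective stress: σ'_f = σ'_0 + Δσ = 39.182 + 6.4069 = 45.589 kPa.
Normally consolidated clay, so the full stress increment lies on the virgin compression line:
S_c = C_c·H/(1+e₀)·log₁₀(σ'_f/σ'_0) = 0.33×5.7/(1+0.64)×log₁₀(45.589/39.182)
    = 1.147 × 0.065773 = 0.07544 m

S_c ≈ 0.0754 m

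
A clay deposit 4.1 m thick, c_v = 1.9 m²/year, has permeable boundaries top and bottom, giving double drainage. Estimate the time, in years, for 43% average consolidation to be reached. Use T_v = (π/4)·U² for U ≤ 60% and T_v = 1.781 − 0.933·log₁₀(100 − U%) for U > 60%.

t ≈ 0.321 years

Drainage path length: H_d = H/2 = 2.05 m (double drainage).
U ≤ 60%: T_v = (π/4)·U² = (π/4)×0.43² = 0.14522.
t = T_v·H_d²/c_v = 0.14522×2.05²/1.9 = 0.3212 years.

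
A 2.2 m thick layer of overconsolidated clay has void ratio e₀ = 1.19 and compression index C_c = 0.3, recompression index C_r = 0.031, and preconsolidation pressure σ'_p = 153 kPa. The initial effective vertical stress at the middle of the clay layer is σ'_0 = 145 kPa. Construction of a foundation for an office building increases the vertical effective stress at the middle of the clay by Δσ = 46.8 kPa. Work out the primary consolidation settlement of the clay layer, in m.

S_c ≈ 0.0303 m

Final effective stress: σ'_f = 145 + 46.8 = 191.8 kPa.
σ'_f = 191.8 > σ'_p = 153 kPa, so the stress path crosses the preconsolidation pressure — recompression up to σ'_p, then virgin compression beyond:
S_c = H/(1+e₀)·[C_r·log₁₀(σ'_p/σ'_0) + C_c·log₁₀(σ'_f/σ'_p)]
    = 2.2/2.19 × [0.031×log₁₀(153/145) + 0.3×log₁₀(191.8/153)]
    = 1.0046 × [0.00072303 + 0.029447] = 0.03031 m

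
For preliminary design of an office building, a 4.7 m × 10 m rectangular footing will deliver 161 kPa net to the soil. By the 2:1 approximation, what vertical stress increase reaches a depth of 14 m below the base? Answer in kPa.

Δσ_z ≈ 16.9 kPa

By the 2:1 method the load spreads at 1 horizontal : 2 vertical, so at depth z the loaded area has grown by z in each plan dimension:
Δσ = qBL/((B+z)(L+z)) = 161×4.7×10/((4.7+14)(10+14)) = 16.861 kPa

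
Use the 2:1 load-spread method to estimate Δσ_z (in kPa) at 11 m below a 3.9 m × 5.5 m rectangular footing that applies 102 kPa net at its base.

By the 2:1 method the load spreads at 1 horizontal : 2 vertical, so at depth z the loaded area has grown by z in each plan dimension:
Δσ = qBL/((B+z)(L+z)) = 102×3.9×5.5/((3.9+11)(5.5+11)) = 8.8993 kPa

Δσ_z ≈ 8.9 kPa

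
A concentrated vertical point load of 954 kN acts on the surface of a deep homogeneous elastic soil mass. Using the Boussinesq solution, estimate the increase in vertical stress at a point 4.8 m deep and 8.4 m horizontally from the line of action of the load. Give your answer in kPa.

Δσ_z ≈ 0.594 kPa

Boussinesq vertical stress below a point load on an elastic half-space:
Δσ_z = 3P/(2πz²) · [1 + (r/z)²]^(−5/2)
r/z = 8.4/4.8 = 1.75; [1+(r/z)²]^(−5/2) = 0.030062.
Δσ_z = 3×954/(2π×4.8²) × 0.030062 = 19.77 × 0.030062 = 0.5943 kPa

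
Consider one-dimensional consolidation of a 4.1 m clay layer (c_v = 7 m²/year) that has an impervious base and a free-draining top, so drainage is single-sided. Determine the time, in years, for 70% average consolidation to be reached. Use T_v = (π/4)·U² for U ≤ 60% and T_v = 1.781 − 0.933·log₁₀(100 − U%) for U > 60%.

Drainage path length: H_d = H = 4.1 m (single drainage).
U > 60%: T_v = 1.781 − 0.933·log₁₀(100 − 70) = 0.40285.
t = T_v·H_d²/c_v = 0.40285×4.1²/7 = 0.9674 years.

t ≈ 0.967 years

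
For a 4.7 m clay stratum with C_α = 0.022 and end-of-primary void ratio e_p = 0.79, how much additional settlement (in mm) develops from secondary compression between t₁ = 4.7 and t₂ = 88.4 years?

S_s ≈ 73.6 mm

Secondary compression: S_s = C_α·H/(1+e_p)·log₁₀(t₂/t₁)
S_s = 0.022×4.7/(1+0.79)×log₁₀(88.4/4.7)
    = 0.05777 × 1.274 = 0.07361 m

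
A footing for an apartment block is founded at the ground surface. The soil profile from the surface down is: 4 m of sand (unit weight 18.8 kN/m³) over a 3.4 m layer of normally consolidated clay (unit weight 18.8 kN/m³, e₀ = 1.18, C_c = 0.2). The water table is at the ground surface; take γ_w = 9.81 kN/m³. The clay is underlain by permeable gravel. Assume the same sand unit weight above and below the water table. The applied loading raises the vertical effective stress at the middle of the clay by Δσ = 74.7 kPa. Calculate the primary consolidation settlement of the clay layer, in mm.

Mid-depth of clay below the ground surface: z = 4 + 3.4/2 = 5.7 m.
Total vertical stress at mid-clay: σ_v = 18.8×4 + 18.8×1.7 = 107.16 kPa.
Pore pressure: u = 9.81×(5.7 − 0) = 55.917 kPa.
Initial effective stress: σ'_0 = σ_v − u = 107.16 − 55.917 = 51.243 kPa.
Final effective stress: σ'_f = σ'_0 + Δσ = 51.243 + 74.7 = 125.94 kPa.
Normally consolidated clay, so the full stress increment lies on the virgin compression line:
S_c = C_c·H/(1+e₀)·log₁₀(σ'_f/σ'_0) = 0.2×3.4/(1+1.18)×log₁₀(125.94/51.243)
    = 0.31193 × 0.39053 = 0.1218 m

S_c ≈ 122 mm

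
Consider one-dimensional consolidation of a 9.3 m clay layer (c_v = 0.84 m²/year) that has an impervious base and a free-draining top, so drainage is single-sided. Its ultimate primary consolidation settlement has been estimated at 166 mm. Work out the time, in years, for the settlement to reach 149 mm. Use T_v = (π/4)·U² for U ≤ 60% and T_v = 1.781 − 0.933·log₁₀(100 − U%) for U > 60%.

Drainage path length: H_d = H = 9.3 m (single drainage).
U = S(t)/S_ult = 149/166 = 0.8976.
U > 60%: T_v = 1.781 − 0.933·log₁₀(100 − 89.759) = 0.83835.
t = T_v·H_d²/c_v = 0.83835×9.3²/0.84 = 86.32 years.

t ≈ 86.3 years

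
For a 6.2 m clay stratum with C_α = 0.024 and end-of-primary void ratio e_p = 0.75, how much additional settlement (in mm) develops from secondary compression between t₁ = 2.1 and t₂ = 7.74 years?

S_s ≈ 48.2 mm

Secondary compression: S_s = C_α·H/(1+e_p)·log₁₀(t₂/t₁)
S_s = 0.024×6.2/(1+0.75)×log₁₀(7.74/2.1)
    = 0.08503 × 0.5665 = 0.04817 m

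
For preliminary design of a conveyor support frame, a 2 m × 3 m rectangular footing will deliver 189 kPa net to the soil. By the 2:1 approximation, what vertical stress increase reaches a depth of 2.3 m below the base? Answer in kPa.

By the 2:1 method the load spreads at 1 horizontal : 2 vertical, so at depth z the loaded area has grown by z in each plan dimension:
Δσ = qBL/((B+z)(L+z)) = 189×2×3/((2+2.3)(3+2.3)) = 49.759 kPa

Δσ_z ≈ 49.8 kPa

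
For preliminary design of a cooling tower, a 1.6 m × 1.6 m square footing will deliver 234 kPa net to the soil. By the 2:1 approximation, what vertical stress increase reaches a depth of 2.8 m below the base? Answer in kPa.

By the 2:1 method the load spreads at 1 horizontal : 2 vertical, so at depth z the loaded area has grown by z in each plan dimension:
Δσ = qBL/((B+z)(L+z)) = 234×1.6×1.6/((1.6+2.8)(1.6+2.8)) = 30.942 kPa

Δσ_z ≈ 30.9 kPa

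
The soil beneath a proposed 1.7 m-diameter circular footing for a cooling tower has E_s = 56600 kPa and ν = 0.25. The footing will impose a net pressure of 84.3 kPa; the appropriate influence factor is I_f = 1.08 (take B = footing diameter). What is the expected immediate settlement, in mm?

Immediate (elastic) settlement: S_e = q·B·(1−ν²)/E_s · I_f.
S_e = 84.3 × 1.7 × (1 − 0.25²) / 56600 × 1.08
    = 84.3 × 1.7 × 0.9375 / 56600 × 1.08
    = 0.002564 m = 2.564 mm

S_e ≈ 2.56 mm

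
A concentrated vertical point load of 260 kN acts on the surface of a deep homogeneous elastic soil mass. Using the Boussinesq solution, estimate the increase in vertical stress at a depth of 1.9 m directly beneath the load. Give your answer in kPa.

Δσ_z ≈ 34.4 kPa

Boussinesq vertical stress below a point load on an elastic half-space:
Δσ_z = 3P/(2πz²) · [1 + (r/z)²]^(−5/2)
r/z = 0/1.9 = 0; [1+(r/z)²]^(−5/2) = 1.
Δσ_z = 3×260/(2π×1.9²) × 1 = 34.388 × 1 = 34.39 kPa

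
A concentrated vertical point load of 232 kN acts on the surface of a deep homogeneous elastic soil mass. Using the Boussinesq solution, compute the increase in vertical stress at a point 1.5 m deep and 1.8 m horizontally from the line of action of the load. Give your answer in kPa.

Δσ_z ≈ 5.29 kPa

Boussinesq vertical stress below a point load on an elastic half-space:
Δσ_z = 3P/(2πz²) · [1 + (r/z)²]^(−5/2)
r/z = 1.8/1.5 = 1.2; [1+(r/z)²]^(−5/2) = 0.10753.
Δσ_z = 3×232/(2π×1.5²) × 0.10753 = 49.232 × 0.10753 = 5.294 kPa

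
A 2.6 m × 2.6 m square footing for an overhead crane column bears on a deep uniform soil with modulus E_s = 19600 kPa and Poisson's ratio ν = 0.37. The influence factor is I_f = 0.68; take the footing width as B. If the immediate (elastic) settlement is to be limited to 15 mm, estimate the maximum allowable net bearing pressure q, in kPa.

q ≈ 193 kPa

S_e = q·B·(1−ν²)/E_s · I_f  ⇒  q = S_e·E_s / (B·(1−ν²)·I_f).
q = 0.015 × 19600 / (2.6 × 0.8631 × 0.68) = 192.7 kPa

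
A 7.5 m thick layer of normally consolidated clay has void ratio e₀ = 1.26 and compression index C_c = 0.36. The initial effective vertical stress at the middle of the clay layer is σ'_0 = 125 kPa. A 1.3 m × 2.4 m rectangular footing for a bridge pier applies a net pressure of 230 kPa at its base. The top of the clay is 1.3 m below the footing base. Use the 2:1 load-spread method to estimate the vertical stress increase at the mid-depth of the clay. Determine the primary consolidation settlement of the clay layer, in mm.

Mid-depth of clay below the footing base: z = 1.3 + 7.5/2 = 5.05 m.
Stress increase at mid-clay by the 2:1 spreading method:
Δσ = qBL/((B+z)(L+z)) = 230×1.3×2.4/((1.3+5.05)(2.4+5.05)) = 15.169 kPa
Final effective stress: σ'_f = σ'_0 + Δσ = 125 + 15.169 = 140.17 kPa.
Normally consolidated clay, so the full stress increment lies on the virgin compression line:
S_c = C_c·H/(1+e₀)·log₁₀(σ'_f/σ'_0) = 0.36×7.5/(1+1.26)×log₁₀(140.17/125)
    = 1.1947 × 0.049745 = 0.05943 m

S_c ≈ 59.4 mm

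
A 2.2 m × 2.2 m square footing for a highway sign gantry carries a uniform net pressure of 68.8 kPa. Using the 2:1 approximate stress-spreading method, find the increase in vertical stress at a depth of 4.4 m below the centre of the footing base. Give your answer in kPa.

By the 2:1 method the load spreads at 1 horizontal : 2 vertical, so at depth z the loaded area has grown by z in each plan dimension:
Δσ = qBL/((B+z)(L+z)) = 68.8×2.2×2.2/((2.2+4.4)(2.2+4.4)) = 7.6444 kPa

Δσ_z ≈ 7.64 kPa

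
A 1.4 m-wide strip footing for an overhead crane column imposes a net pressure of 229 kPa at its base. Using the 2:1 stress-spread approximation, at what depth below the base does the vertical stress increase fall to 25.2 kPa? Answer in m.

2:1 spreading — at depth z the loaded area has grown by z in each plan dimension:
qB/(B+z) = Δσ_z ⇒ z = qB/Δσ_z − B = 229×1.4/25.2 − 1.4 = 11.32 m

z ≈ 11.3 m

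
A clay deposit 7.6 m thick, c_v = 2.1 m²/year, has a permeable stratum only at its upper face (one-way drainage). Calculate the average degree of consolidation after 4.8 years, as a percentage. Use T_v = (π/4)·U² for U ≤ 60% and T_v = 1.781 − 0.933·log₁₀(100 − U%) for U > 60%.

U ≈ 47.1 %

Drainage path length: H_d = H = 7.6 m (single drainage).
T_v = c_v·t/H_d² = 2.1×4.8/7.6² = 0.17452.
T_v = 0.17452 corresponds to the U ≤ 60% branch:
U = √(4T_v/π) = 0.4714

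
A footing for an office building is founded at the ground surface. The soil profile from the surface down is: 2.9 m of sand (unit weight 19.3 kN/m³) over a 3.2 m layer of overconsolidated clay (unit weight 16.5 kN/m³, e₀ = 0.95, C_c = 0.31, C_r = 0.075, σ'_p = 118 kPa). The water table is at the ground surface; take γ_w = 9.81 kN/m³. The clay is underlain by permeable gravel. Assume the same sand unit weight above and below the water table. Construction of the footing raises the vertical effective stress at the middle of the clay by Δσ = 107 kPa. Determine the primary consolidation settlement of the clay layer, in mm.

Mid-depth of clay below the ground surface: z = 2.9 + 3.2/2 = 4.5 m.
Total vertical stress at mid-clay: σ_v = 19.3×2.9 + 16.5×1.6 = 82.37 kPa.
Pore pressure: u = 9.81×(4.5 − 0) = 44.145 kPa.
Initial effective stress: σ'_0 = σ_v − u = 82.37 − 44.145 = 38.225 kPa.
Final effective stress: σ'_f = 38.225 + 107 = 145.22 kPa.
σ'_f = 145.22 > σ'_p = 118 kPa, so the stress path crosses the preconsolidation pressure — recompression up to σ'_p, then virgin compression beyond:
S_c = H/(1+e₀)·[C_r·log₁₀(σ'_p/σ'_0) + C_c·log₁₀(σ'_f/σ'_p)]
    = 3.2/1.95 × [0.075×log₁₀(118/38.225) + 0.31×log₁₀(145.22/118)]
    = 1.641 × [0.036715 + 0.027945] = 0.1061 m

S_c ≈ 106 mm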